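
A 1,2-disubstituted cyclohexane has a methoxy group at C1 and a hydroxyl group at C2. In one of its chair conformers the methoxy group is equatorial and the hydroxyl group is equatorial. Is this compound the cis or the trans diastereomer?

C1 and C2 have opposite parity, so their axial bonds point in opposite directions.
With opposite-parity carbons, two substituents on the same face are one axial and one equatorial; opposite faces give both axial or both equatorial.
Here the groups are equatorial/equatorial → opposite face → trans.

trans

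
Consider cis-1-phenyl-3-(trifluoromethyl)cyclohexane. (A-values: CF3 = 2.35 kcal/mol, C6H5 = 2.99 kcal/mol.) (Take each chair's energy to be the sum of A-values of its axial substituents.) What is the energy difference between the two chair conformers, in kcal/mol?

5.34 kcal/mol

C1 and C3 have the same parity, so for the cis isomer the two substituents are e,e in one chair and a,a in the other.
Chair I (trifluoromethyl axial, phenyl axial): E = 5.34 kcal/mol.
Chair II (trifluoromethyl equatorial, phenyl equatorial): E = 0.00 kcal/mol.
ΔE = 5.34 − 0.00 = 5.34 kcal/mol; chair II is more stable.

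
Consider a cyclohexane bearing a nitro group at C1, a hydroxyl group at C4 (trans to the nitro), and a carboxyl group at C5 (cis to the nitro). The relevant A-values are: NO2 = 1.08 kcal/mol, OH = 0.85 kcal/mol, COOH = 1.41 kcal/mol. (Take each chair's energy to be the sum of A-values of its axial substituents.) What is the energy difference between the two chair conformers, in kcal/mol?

3.34 kcal/mol

Chair I (nitro axial, hydroxyl axial, carboxyl axial): E = 3.34 kcal/mol.
Chair II (nitro equatorial, hydroxyl equatorial, carboxyl equatorial): E = 0.00 kcal/mol.
ΔE = 3.34 − 0.00 = 3.34 kcal/mol; chair II is more stable.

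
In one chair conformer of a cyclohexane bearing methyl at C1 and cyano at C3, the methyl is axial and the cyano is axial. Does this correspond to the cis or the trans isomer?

cis

C1 and C3 have the same parity, so their axial bonds point in the same direction.
With same-parity carbons, two substituents on the same face are both axial or both equatorial; opposite faces give one of each.
Here the groups are axial/axial → same face → cis.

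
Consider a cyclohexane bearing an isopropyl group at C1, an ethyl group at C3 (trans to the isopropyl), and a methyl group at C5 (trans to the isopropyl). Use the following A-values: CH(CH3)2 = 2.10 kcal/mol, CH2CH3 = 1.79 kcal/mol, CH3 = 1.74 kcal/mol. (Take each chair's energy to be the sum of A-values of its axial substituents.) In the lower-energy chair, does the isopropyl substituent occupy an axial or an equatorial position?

Chair I (isopropyl axial, ethyl equatorial, methyl equatorial): E = 2.10 kcal/mol.
Chair II (isopropyl equatorial, ethyl axial, methyl axial): E = 3.53 kcal/mol.
Chair I is the more stable (lower-energy) conformer, and in that chair the isopropyl group is axial.

axial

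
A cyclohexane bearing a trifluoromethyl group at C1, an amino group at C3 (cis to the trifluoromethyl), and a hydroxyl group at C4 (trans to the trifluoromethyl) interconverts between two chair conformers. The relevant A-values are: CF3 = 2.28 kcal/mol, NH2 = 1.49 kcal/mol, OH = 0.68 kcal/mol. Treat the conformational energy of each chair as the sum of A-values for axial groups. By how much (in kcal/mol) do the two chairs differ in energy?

Chair I (trifluoromethyl axial, amino axial, hydroxyl axial): E = 4.45 kcal/mol.
Chair II (trifluoromethyl equatorial, amino equatorial, hydroxyl equatorial): E = 0.00 kcal/mol.
ΔE = 4.45 − 0.00 = 4.45 kcal/mol; chair II is more stable.

4.45 kcal/mol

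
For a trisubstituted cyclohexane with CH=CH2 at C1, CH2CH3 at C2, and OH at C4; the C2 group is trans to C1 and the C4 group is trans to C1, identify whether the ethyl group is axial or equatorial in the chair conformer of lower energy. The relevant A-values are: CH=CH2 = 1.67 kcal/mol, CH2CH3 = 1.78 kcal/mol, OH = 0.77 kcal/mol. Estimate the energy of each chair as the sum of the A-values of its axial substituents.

equatorial

Chair I (vinyl axial, ethyl axial, hydroxyl axial): E = 4.22 kcal/mol.
Chair II (vinyl equatorial, ethyl equatorial, hydroxyl equatorial): E = 0.00 kcal/mol.
Chair II is the more stable (lower-energy) conformer, and in that chair the ethyl group is equatorial.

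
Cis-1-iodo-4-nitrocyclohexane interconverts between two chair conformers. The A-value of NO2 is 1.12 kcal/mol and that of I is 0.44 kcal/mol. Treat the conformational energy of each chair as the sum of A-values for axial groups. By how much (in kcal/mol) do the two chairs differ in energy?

C1 and C4 have opposite parity, so for the cis isomer the two substituents are one axial and one equatorial in each chair.
Chair I (nitro axial, iodo equatorial): E = 1.12 kcal/mol.
Chair II (nitro equatorial, iodo axial): E = 0.44 kcal/mol.
ΔE = 1.12 − 0.44 = 0.68 kcal/mol; chair II is more stable.

0.68 kcal/mol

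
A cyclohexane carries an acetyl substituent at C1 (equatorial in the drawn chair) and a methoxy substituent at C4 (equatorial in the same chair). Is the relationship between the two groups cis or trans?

C1 and C4 have opposite parity, so their axial bonds point in opposite directions.
With opposite-parity carbons, two substituents on the same face are one axial and one equatorial; opposite faces give both axial or both equatorial.
Here the groups are equatorial/equatorial → opposite face → trans.

trans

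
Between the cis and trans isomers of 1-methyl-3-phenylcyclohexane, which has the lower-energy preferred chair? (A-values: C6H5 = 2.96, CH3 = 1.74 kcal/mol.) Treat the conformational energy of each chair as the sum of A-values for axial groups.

cis

At 1,3 positions (parity same): cis → (e,e or a,a); trans → (a,e or e,a).
Best chair for cis: E = 0.00 kcal/mol; best chair for trans: E = 1.74 kcal/mol.
The cis isomer is lower by 1.74 kcal/mol.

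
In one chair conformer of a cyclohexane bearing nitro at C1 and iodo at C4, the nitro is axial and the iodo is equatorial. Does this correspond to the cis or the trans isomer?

cis

C1 and C4 have opposite parity, so their axial bonds point in opposite directions.
With opposite-parity carbons, two substituents on the same face are one axial and one equatorial; opposite faces give both axial or both equatorial.
Here the groups are axial/equatorial → same face → cis.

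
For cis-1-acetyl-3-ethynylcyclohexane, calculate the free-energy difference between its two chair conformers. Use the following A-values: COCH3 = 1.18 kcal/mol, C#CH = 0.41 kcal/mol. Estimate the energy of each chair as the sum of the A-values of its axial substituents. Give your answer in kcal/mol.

C1 and C3 have the same parity, so for the cis isomer the two substituents are e,e in one chair and a,a in the other.
Chair I (acetyl axial, ethynyl axial): E = 1.59 kcal/mol.
Chair II (acetyl equatorial, ethynyl equatorial): E = 0.00 kcal/mol.
ΔE = 1.59 − 0.00 = 1.59 kcal/mol; chair II is more stable.

1.59 kcal/mol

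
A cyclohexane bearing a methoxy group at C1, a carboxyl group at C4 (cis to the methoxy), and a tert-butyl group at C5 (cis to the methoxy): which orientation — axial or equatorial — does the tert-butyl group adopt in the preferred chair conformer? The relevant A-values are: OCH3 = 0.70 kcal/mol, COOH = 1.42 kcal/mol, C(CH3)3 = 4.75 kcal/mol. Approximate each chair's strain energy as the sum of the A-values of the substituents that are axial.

Chair I (methoxy axial, carboxyl equatorial, tert-butyl axial): E = 5.45 kcal/mol.
Chair II (methoxy equatorial, carboxyl axial, tert-butyl equatorial): E = 1.42 kcal/mol.
Chair II is the more stable (lower-energy) conformer, and in that chair the tert-butyl group is equatorial.

equatorial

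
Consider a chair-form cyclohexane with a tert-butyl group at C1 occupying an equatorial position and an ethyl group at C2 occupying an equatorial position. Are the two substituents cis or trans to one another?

trans

C1 and C2 have opposite parity, so their axial bonds point in opposite directions.
With opposite-parity carbons, two substituents on the same face are one axial and one equatorial; opposite faces give both axial or both equatorial.
Here the groups are equatorial/equatorial → opposite face → trans.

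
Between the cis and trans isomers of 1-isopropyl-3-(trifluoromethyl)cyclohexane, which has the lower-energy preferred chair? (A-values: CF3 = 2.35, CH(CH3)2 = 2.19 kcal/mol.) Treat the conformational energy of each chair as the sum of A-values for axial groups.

cis

At 1,3 positions (parity same): cis → (e,e or a,a); trans → (a,e or e,a).
Best chair for cis: E = 0.00 kcal/mol; best chair for trans: E = 2.19 kcal/mol.
The cis isomer is lower by 2.19 kcal/mol.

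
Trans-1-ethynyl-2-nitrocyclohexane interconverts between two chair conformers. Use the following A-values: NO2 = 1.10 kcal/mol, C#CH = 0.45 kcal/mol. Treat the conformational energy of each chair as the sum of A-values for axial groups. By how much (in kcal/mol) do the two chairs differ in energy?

1.55 kcal/mol

C1 and C2 have opposite parity, so for the trans isomer the two substituents are e,e in one chair and a,a in the other.
Chair I (nitro axial, ethynyl axial): E = 1.55 kcal/mol.
Chair II (nitro equatorial, ethynyl equatorial): E = 0.00 kcal/mol.
ΔE = 1.55 − 0.00 = 1.55 kcal/mol; chair II is more stable.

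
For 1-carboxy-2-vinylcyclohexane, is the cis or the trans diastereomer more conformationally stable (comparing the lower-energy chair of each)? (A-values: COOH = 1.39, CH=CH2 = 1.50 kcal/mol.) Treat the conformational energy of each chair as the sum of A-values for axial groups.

trans

At 1,2 positions (parity opposite): cis → (a,e or e,a); trans → (e,e or a,a).
Best chair for cis: E = 1.39 kcal/mol; best chair for trans: E = 0.00 kcal/mol.
The trans isomer is lower by 1.39 kcal/mol.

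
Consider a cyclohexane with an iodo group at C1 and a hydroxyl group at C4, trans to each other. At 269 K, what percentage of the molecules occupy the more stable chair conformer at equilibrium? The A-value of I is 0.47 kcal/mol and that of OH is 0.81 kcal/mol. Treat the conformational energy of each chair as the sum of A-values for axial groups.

91.6%

C1 and C4 have opposite parity, so for the trans isomer the two substituents are e,e in one chair and a,a in the other.
Chair I (iodo axial, hydroxyl axial): E = 1.28 kcal/mol; chair II (iodo equatorial, hydroxyl equatorial): E = 0.00 kcal/mol.
ΔG = 1.28 kcal/mol between the two chairs.
K = exp(ΔG/RT) with R = 1.987×10⁻³ kcal mol⁻¹ K⁻¹ and T = 269 K gives K ≈ 11.
Fraction in the lower-energy chair = K/(K+1) = 91.6%.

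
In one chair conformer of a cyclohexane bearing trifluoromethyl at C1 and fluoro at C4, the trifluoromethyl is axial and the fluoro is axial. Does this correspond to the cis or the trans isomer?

trans

C1 and C4 have opposite parity, so their axial bonds point in opposite directions.
With opposite-parity carbons, two substituents on the same face are one axial and one equatorial; opposite faces give both axial or both equatorial.
Here the groups are axial/axial → opposite face → trans.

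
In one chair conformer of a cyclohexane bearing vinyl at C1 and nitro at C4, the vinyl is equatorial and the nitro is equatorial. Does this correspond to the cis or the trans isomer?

trans

C1 and C4 have opposite parity, so their axial bonds point in opposite directions.
With opposite-parity carbons, two substituents on the same face are one axial and one equatorial; opposite faces give both axial or both equatorial.
Here the groups are equatorial/equatorial → opposite face → trans.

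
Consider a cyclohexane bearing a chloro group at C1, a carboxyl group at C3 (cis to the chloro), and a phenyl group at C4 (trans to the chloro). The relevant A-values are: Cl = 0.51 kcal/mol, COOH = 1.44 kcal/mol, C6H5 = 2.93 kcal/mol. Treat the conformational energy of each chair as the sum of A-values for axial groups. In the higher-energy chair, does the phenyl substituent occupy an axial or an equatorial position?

axial

Chair I (chloro axial, carboxyl axial, phenyl axial): E = 4.88 kcal/mol.
Chair II (chloro equatorial, carboxyl equatorial, phenyl equatorial): E = 0.00 kcal/mol.
Chair I is the less stable (higher-energy) conformer, and in that chair the phenyl group is axial.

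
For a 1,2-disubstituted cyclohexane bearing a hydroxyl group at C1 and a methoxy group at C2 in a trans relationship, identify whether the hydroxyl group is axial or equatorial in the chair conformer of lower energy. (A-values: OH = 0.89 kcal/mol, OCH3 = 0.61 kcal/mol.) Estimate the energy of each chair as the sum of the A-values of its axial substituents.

equatorial

C1 and C2 have opposite parity, so for the trans isomer the two substituents are e,e in one chair and a,a in the other.
Chair I (hydroxyl axial, methoxy axial): E = 1.50 kcal/mol.
Chair II (hydroxyl equatorial, methoxy equatorial): E = 0.00 kcal/mol.
Chair II is the more stable (lower-energy) conformer, and in that chair the hydroxyl group is equatorial.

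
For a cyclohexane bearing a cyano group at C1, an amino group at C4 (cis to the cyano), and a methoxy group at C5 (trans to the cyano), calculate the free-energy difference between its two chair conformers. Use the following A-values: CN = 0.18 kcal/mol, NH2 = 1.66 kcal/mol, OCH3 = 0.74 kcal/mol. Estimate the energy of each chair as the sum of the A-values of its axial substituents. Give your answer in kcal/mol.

Chair I (cyano axial, amino equatorial, methoxy equatorial): E = 0.18 kcal/mol.
Chair II (cyano equatorial, amino axial, methoxy axial): E = 2.40 kcal/mol.
ΔE = 2.40 − 0.18 = 2.22 kcal/mol; chair I is more stable.

2.22 kcal/mol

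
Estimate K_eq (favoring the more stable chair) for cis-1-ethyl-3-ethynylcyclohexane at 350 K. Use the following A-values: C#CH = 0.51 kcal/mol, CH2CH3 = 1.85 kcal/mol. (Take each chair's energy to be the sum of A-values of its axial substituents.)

K ≈ 29.8

C1 and C3 have the same parity, so for the cis isomer the two substituents are e,e in one chair and a,a in the other.
Chair I (ethynyl axial, ethyl axial): E = 2.36 kcal/mol; chair II (ethynyl equatorial, ethyl equatorial): E = 0.00 kcal/mol.
ΔG = 2.36 kcal/mol between the two chairs.
K = exp(ΔG/RT) with R = 1.987×10⁻³ kcal mol⁻¹ K⁻¹ and T = 350 K gives K ≈ 29.8.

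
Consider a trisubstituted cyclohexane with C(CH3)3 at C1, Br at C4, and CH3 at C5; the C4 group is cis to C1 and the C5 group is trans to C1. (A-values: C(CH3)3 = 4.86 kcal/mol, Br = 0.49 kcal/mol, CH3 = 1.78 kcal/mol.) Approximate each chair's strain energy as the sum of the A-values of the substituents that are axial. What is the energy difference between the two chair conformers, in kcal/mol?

Chair I (tert-butyl axial, bromo equatorial, methyl equatorial): E = 4.86 kcal/mol.
Chair II (tert-butyl equatorial, bromo axial, methyl axial): E = 2.27 kcal/mol.
ΔE = 4.86 − 2.27 = 2.59 kcal/mol; chair II is more stable.

2.59 kcal/mol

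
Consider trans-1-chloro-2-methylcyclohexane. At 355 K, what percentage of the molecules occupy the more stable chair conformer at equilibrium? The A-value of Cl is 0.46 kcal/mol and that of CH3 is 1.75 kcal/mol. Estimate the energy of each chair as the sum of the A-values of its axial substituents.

95.8%

C1 and C2 have opposite parity, so for the trans isomer the two substituents are e,e in one chair and a,a in the other.
Chair I (chloro axial, methyl axial): E = 2.21 kcal/mol; chair II (chloro equatorial, methyl equatorial): E = 0.00 kcal/mol.
ΔG = 2.21 kcal/mol between the two chairs.
K = exp(ΔG/RT) with R = 1.987×10⁻³ kcal mol⁻¹ K⁻¹ and T = 355 K gives K ≈ 22.9.
Fraction in the lower-energy chair = K/(K+1) = 95.8%.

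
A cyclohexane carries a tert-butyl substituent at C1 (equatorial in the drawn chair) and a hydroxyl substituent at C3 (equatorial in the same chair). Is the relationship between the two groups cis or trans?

C1 and C3 have the same parity, so their axial bonds point in the same direction.
With same-parity carbons, two substituents on the same face are both axial or both equatorial; opposite faces give one of each.
Here the groups are equatorial/equatorial → same face → cis.

cis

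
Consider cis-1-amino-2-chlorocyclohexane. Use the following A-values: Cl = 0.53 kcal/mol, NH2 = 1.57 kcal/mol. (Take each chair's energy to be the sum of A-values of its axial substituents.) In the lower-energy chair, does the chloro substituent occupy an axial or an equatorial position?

axial

C1 and C2 have opposite parity, so for the cis isomer the two substituents are one axial and one equatorial in each chair.
Chair I (chloro axial, amino equatorial): E = 0.53 kcal/mol.
Chair II (chloro equatorial, amino axial): E = 1.57 kcal/mol.
Chair I is the more stable (lower-energy) conformer, and in that chair the chloro group is axial.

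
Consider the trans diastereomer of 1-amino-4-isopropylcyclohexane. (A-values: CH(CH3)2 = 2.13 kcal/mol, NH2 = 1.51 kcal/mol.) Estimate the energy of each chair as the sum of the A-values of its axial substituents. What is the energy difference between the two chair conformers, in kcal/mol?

3.64 kcal/mol

C1 and C4 have opposite parity, so for the trans isomer the two substituents are e,e in one chair and a,a in the other.
Chair I (isopropyl axial, amino axial): E = 3.64 kcal/mol.
Chair II (isopropyl equatorial, amino equatorial): E = 0.00 kcal/mol.
ΔE = 3.64 − 0.00 = 3.64 kcal/mol; chair II is more stable.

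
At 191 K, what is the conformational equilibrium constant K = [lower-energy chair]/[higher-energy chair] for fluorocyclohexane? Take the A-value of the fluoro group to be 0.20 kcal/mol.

K ≈ 1.69

One chair has the fluoro group axial (E = 0.20 kcal/mol) and the other has it equatorial (E = 0).
ΔG = 0.20 kcal/mol between the two chairs.
K = exp(ΔG/RT) with R = 1.987×10⁻³ kcal mol⁻¹ K⁻¹ and T = 191 K gives K ≈ 1.69.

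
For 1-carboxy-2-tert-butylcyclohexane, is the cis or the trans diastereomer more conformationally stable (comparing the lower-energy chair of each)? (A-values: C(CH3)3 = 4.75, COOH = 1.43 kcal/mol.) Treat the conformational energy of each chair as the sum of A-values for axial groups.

At 1,2 positions (parity opposite): cis → (a,e or e,a); trans → (e,e or a,a).
Best chair for cis: E = 1.43 kcal/mol; best chair for trans: E = 0.00 kcal/mol.
The trans isomer is lower by 1.43 kcal/mol.

trans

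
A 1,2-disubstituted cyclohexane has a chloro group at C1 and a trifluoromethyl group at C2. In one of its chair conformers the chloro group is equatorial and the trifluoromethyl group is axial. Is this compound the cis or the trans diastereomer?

cis

C1 and C2 have opposite parity, so their axial bonds point in opposite directions.
With opposite-parity carbons, two substituents on the same face are one axial and one equatorial; opposite faces give both axial or both equatorial.
Here the groups are equatorial/axial → same face → cis.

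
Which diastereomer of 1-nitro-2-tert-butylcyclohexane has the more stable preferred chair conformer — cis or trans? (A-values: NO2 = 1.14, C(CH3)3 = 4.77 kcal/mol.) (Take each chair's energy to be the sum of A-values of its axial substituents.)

trans

At 1,2 positions (parity opposite): cis → (a,e or e,a); trans → (e,e or a,a).
Best chair for cis: E = 1.14 kcal/mol; best chair for trans: E = 0.00 kcal/mol.
The trans isomer is lower by 1.14 kcal/mol.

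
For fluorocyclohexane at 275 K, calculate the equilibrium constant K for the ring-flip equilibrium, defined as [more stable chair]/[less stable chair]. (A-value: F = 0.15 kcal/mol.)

One chair has the fluoro group axial (E = 0.15 kcal/mol) and the other has it equatorial (E = 0).
ΔG = 0.15 kcal/mol between the two chairs.
K = exp(ΔG/RT) with R = 1.987×10⁻³ kcal mol⁻¹ K⁻¹ and T = 275 K gives K ≈ 1.32.

K ≈ 1.32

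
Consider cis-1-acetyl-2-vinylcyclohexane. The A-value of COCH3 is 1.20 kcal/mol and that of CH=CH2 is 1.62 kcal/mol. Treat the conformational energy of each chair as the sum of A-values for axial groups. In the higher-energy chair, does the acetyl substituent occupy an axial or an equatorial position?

C1 and C2 have opposite parity, so for the cis isomer the two substituents are one axial and one equatorial in each chair.
Chair I (acetyl axial, vinyl equatorial): E = 1.20 kcal/mol.
Chair II (acetyl equatorial, vinyl axial): E = 1.62 kcal/mol.
Chair II is the less stable (higher-energy) conformer, and in that chair the acetyl group is equatorial.

equatorial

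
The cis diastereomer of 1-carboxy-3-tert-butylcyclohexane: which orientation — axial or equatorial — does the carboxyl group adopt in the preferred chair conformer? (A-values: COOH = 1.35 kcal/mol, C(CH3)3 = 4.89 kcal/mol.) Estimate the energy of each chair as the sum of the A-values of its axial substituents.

C1 and C3 have the same parity, so for the cis isomer the two substituents are e,e in one chair and a,a in the other.
Chair I (carboxyl axial, tert-butyl axial): E = 6.24 kcal/mol.
Chair II (carboxyl equatorial, tert-butyl equatorial): E = 0.00 kcal/mol.
Chair II is the more stable (lower-energy) conformer, and in that chair the carboxyl group is equatorial.

equatorial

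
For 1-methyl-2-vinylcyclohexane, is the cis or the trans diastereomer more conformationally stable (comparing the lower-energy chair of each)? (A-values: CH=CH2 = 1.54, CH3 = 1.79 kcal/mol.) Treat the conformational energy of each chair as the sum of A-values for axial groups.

At 1,2 positions (parity opposite): cis → (a,e or e,a); trans → (e,e or a,a).
Best chair for cis: E = 1.54 kcal/mol; best chair for trans: E = 0.00 kcal/mol.
The trans isomer is lower by 1.54 kcal/mol.

trans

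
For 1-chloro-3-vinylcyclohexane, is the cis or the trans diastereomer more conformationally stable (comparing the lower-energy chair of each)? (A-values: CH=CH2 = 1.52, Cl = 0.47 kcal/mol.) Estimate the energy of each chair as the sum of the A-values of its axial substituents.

At 1,3 positions (parity same): cis → (e,e or a,a); trans → (a,e or e,a).
Best chair for cis: E = 0.00 kcal/mol; best chair for trans: E = 0.47 kcal/mol.
The cis isomer is lower by 0.47 kcal/mol.

cis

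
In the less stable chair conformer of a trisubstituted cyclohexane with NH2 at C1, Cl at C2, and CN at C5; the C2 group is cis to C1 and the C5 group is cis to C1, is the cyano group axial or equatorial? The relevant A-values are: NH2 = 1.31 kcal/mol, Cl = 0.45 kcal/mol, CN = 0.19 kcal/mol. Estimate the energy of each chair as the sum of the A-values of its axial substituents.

Chair I (amino axial, chloro equatorial, cyano axial): E = 1.50 kcal/mol.
Chair II (amino equatorial, chloro axial, cyano equatorial): E = 0.45 kcal/mol.
Chair I is the less stable (higher-energy) conformer, and in that chair the cyano group is axial.

axial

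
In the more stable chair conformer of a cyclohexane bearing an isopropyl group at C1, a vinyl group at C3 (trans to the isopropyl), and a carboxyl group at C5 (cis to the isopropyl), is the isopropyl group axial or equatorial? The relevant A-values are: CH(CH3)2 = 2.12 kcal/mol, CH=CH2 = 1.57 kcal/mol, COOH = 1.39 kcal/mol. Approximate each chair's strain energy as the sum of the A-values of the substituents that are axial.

Chair I (isopropyl axial, vinyl equatorial, carboxyl axial): E = 3.51 kcal/mol.
Chair II (isopropyl equatorial, vinyl axial, carboxyl equatorial): E = 1.57 kcal/mol.
Chair II is the more stable (lower-energy) conformer, and in that chair the isopropyl group is equatorial.

equatorial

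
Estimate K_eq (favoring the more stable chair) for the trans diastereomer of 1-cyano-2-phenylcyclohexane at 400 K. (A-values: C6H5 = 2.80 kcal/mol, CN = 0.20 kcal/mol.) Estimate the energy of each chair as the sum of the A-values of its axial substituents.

C1 and C2 have opposite parity, so for the trans isomer the two substituents are e,e in one chair and a,a in the other.
Chair I (phenyl axial, cyano axial): E = 3.00 kcal/mol; chair II (phenyl equatorial, cyano equatorial): E = 0.00 kcal/mol.
ΔG = 3.00 kcal/mol between the two chairs.
K = exp(ΔG/RT) with R = 1.987×10⁻³ kcal mol⁻¹ K⁻¹ and T = 400 K gives K ≈ 43.6.

K ≈ 43.6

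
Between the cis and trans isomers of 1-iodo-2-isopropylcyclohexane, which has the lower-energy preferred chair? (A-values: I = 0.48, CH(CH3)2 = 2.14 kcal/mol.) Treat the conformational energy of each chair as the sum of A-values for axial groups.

At 1,2 positions (parity opposite): cis → (a,e or e,a); trans → (e,e or a,a).
Best chair for cis: E = 0.48 kcal/mol; best chair for trans: E = 0.00 kcal/mol.
The trans isomer is lower by 0.48 kcal/mol.

trans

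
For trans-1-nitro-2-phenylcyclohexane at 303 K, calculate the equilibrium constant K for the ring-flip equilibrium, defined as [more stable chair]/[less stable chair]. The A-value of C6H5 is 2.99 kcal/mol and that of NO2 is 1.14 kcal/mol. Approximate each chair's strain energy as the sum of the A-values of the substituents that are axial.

K ≈ 953

C1 and C2 have opposite parity, so for the trans isomer the two substituents are e,e in one chair and a,a in the other.
Chair I (phenyl axial, nitro axial): E = 4.13 kcal/mol; chair II (phenyl equatorial, nitro equatorial): E = 0.00 kcal/mol.
ΔG = 4.13 kcal/mol between the two chairs.
K = exp(ΔG/RT) with R = 1.987×10⁻³ kcal mol⁻¹ K⁻¹ and T = 303 K gives K ≈ 953.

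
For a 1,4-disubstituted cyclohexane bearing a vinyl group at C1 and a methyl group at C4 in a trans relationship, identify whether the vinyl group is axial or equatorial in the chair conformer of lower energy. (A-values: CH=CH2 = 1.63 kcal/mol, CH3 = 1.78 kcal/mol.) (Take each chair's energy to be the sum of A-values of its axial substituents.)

equatorial

C1 and C4 have opposite parity, so for the trans isomer the two substituents are e,e in one chair and a,a in the other.
Chair I (vinyl axial, methyl axial): E = 3.41 kcal/mol.
Chair II (vinyl equatorial, methyl equatorial): E = 0.00 kcal/mol.
Chair II is the more stable (lower-energy) conformer, and in that chair the vinyl group is equatorial.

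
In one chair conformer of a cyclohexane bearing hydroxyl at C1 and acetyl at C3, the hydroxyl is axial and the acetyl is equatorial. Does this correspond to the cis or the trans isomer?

C1 and C3 have the same parity, so their axial bonds point in the same direction.
With same-parity carbons, two substituents on the same face are both axial or both equatorial; opposite faces give one of each.
Here the groups are axial/equatorial → opposite face → trans.

trans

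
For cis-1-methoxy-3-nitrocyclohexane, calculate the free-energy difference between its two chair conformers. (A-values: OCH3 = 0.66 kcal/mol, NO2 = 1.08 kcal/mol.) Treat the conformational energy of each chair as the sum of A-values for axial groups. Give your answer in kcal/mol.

1.74 kcal/mol

C1 and C3 have the same parity, so for the cis isomer the two substituents are e,e in one chair and a,a in the other.
Chair I (methoxy axial, nitro axial): E = 1.74 kcal/mol.
Chair II (methoxy equatorial, nitro equatorial): E = 0.00 kcal/mol.
ΔE = 1.74 − 0.00 = 1.74 kcal/mol; chair II is more stable.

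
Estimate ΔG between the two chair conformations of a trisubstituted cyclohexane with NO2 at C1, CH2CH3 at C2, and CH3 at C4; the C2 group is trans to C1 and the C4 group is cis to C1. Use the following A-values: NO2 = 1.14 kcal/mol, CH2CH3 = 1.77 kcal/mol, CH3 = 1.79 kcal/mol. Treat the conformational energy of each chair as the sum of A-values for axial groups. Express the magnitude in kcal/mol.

1.12 kcal/mol

Chair I (nitro axial, ethyl axial, methyl equatorial): E = 2.91 kcal/mol.
Chair II (nitro equatorial, ethyl equatorial, methyl axial): E = 1.79 kcal/mol.
ΔE = 2.91 − 1.79 = 1.12 kcal/mol; chair II is more stable.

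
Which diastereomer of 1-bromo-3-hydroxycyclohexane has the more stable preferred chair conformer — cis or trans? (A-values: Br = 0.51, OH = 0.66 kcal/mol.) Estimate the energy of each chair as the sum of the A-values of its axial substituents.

At 1,3 positions (parity same): cis → (e,e or a,a); trans → (a,e or e,a).
Best chair for cis: E = 0.00 kcal/mol; best chair for trans: E = 0.51 kcal/mol.
The cis isomer is lower by 0.51 kcal/mol.

cis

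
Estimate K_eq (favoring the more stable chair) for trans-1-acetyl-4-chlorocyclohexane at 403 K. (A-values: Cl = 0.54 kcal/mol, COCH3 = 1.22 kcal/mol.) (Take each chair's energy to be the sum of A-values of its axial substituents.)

K ≈ 9.01

C1 and C4 have opposite parity, so for the trans isomer the two substituents are e,e in one chair and a,a in the other.
Chair I (chloro axial, acetyl axial): E = 1.76 kcal/mol; chair II (chloro equatorial, acetyl equatorial): E = 0.00 kcal/mol.
ΔG = 1.76 kcal/mol between the two chairs.
K = exp(ΔG/RT) with R = 1.987×10⁻³ kcal mol⁻¹ K⁻¹ and T = 403 K gives K ≈ 9.01.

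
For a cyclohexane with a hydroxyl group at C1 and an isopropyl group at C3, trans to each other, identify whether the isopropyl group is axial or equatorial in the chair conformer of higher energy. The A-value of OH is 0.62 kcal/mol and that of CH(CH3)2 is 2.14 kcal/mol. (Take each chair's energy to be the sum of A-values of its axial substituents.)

C1 and C3 have the same parity, so for the trans isomer the two substituents are one axial and one equatorial in each chair.
Chair I (hydroxyl axial, isopropyl equatorial): E = 0.62 kcal/mol.
Chair II (hydroxyl equatorial, isopropyl axial): E = 2.14 kcal/mol.
Chair II is the less stable (higher-energy) conformer, and in that chair the isopropyl group is axial.

axial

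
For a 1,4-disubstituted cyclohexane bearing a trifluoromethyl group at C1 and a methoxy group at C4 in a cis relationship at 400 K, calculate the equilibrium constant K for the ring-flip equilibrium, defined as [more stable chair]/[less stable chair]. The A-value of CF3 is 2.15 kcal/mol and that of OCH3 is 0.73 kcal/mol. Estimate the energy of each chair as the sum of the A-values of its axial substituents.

K ≈ 5.97

C1 and C4 have opposite parity, so for the cis isomer the two substituents are one axial and one equatorial in each chair.
Chair I (trifluoromethyl axial, methoxy equatorial): E = 2.15 kcal/mol; chair II (trifluoromethyl equatorial, methoxy axial): E = 0.73 kcal/mol.
ΔG = 1.42 kcal/mol between the two chairs.
K = exp(ΔG/RT) with R = 1.987×10⁻³ kcal mol⁻¹ K⁻¹ and T = 400 K gives K ≈ 5.97.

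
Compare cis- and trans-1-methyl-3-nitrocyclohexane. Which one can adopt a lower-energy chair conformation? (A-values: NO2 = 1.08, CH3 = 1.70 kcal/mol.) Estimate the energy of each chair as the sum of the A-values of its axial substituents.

cis

At 1,3 positions (parity same): cis → (e,e or a,a); trans → (a,e or e,a).
Best chair for cis: E = 0.00 kcal/mol; best chair for trans: E = 1.08 kcal/mol.
The cis isomer is lower by 1.08 kcal/mol.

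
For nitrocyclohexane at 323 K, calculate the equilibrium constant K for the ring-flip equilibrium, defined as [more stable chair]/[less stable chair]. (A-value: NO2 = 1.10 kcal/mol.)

K ≈ 5.55

One chair has the nitro group axial (E = 1.10 kcal/mol) and the other has it equatorial (E = 0).
ΔG = 1.10 kcal/mol between the two chairs.
K = exp(ΔG/RT) with R = 1.987×10⁻³ kcal mol⁻¹ K⁻¹ and T = 323 K gives K ≈ 5.55.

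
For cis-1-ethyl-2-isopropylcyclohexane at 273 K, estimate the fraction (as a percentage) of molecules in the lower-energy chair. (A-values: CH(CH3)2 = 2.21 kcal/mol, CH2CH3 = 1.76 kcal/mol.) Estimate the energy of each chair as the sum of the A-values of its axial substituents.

69.6%

C1 and C2 have opposite parity, so for the cis isomer the two substituents are one axial and one equatorial in each chair.
Chair I (isopropyl axial, ethyl equatorial): E = 2.21 kcal/mol; chair II (isopropyl equatorial, ethyl axial): E = 1.76 kcal/mol.
ΔG = 0.45 kcal/mol between the two chairs.
K = exp(ΔG/RT) with R = 1.987×10⁻³ kcal mol⁻¹ K⁻¹ and T = 273 K gives K ≈ 2.29.
Fraction in the lower-energy chair = K/(K+1) = 69.6%.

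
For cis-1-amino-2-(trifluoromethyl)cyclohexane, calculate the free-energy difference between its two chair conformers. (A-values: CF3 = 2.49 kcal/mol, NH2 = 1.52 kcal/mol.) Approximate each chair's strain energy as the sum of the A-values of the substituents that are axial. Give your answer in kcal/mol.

0.97 kcal/mol

C1 and C2 have opposite parity, so for the cis isomer the two substituents are one axial and one equatorial in each chair.
Chair I (trifluoromethyl axial, amino equatorial): E = 2.49 kcal/mol.
Chair II (trifluoromethyl equatorial, amino axial): E = 1.52 kcal/mol.
ΔE = 2.49 − 1.52 = 0.97 kcal/mol; chair II is more stable.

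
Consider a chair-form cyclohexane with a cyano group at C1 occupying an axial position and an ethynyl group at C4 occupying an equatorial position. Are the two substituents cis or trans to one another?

C1 and C4 have opposite parity, so their axial bonds point in opposite directions.
With opposite-parity carbons, two substituents on the same face are one axial and one equatorial; opposite faces give both axial or both equatorial.
Here the groups are axial/equatorial → same face → cis.

cis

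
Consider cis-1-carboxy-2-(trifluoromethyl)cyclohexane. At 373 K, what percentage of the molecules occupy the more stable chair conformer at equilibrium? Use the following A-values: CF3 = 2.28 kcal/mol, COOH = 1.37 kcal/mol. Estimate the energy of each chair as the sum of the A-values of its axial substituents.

C1 and C2 have opposite parity, so for the cis isomer the two substituents are one axial and one equatorial in each chair.
Chair I (trifluoromethyl axial, carboxyl equatorial): E = 2.28 kcal/mol; chair II (trifluoromethyl equatorial, carboxyl axial): E = 1.37 kcal/mol.
ΔG = 0.91 kcal/mol between the two chairs.
K = exp(ΔG/RT) with R = 1.987×10⁻³ kcal mol⁻¹ K⁻¹ and T = 373 K gives K ≈ 3.41.
Fraction in the lower-energy chair = K/(K+1) = 77.3%.

77.3%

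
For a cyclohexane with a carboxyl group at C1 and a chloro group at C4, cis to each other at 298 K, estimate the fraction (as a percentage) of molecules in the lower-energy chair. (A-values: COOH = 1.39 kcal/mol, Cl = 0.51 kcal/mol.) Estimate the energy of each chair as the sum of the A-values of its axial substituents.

C1 and C4 have opposite parity, so for the cis isomer the two substituents are one axial and one equatorial in each chair.
Chair I (carboxyl axial, chloro equatorial): E = 1.39 kcal/mol; chair II (carboxyl equatorial, chloro axial): E = 0.51 kcal/mol.
ΔG = 0.88 kcal/mol between the two chairs.
K = exp(ΔG/RT) with R = 1.987×10⁻³ kcal mol⁻¹ K⁻¹ and T = 298 K gives K ≈ 4.42.
Fraction in the lower-energy chair = K/(K+1) = 81.6%.

81.6%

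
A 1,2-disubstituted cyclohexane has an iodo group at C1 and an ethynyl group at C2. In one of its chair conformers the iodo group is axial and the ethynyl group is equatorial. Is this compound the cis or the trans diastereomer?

cis

C1 and C2 have opposite parity, so their axial bonds point in opposite directions.
With opposite-parity carbons, two substituents on the same face are one axial and one equatorial; opposite faces give both axial or both equatorial.
Here the groups are axial/equatorial → same face → cis.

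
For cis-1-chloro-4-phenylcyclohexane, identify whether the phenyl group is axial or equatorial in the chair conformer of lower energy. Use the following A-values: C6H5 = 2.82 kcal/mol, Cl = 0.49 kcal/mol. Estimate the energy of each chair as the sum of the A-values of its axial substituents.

equatorial

C1 and C4 have opposite parity, so for the cis isomer the two substituents are one axial and one equatorial in each chair.
Chair I (phenyl axial, chloro equatorial): E = 2.82 kcal/mol.
Chair II (phenyl equatorial, chloro axial): E = 0.49 kcal/mol.
Chair II is the more stable (lower-energy) conformer, and in that chair the phenyl group is equatorial.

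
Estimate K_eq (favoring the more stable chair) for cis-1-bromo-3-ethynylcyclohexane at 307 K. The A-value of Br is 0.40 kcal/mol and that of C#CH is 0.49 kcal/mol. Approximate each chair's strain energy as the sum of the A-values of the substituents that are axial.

K ≈ 4.30

C1 and C3 have the same parity, so for the cis isomer the two substituents are e,e in one chair and a,a in the other.
Chair I (bromo axial, ethynyl axial): E = 0.89 kcal/mol; chair II (bromo equatorial, ethynyl equatorial): E = 0.00 kcal/mol.
ΔG = 0.89 kcal/mol between the two chairs.
K = exp(ΔG/RT) with R = 1.987×10⁻³ kcal mol⁻¹ K⁻¹ and T = 307 K gives K ≈ 4.3.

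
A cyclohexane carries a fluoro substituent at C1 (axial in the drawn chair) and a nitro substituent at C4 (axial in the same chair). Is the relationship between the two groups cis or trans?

trans

C1 and C4 have opposite parity, so their axial bonds point in opposite directions.
With opposite-parity carbons, two substituents on the same face are one axial and one equatorial; opposite faces give both axial or both equatorial.
Here the groups are axial/axial → opposite face → trans.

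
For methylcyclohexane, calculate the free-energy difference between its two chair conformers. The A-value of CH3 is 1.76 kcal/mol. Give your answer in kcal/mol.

1.76 kcal/mol

A monosubstituted cyclohexane has one chair with the methyl group axial (E = A = 1.76 kcal/mol) and one with it equatorial (E = 0).
ΔE = 1.76 − 0 = 1.76 kcal/mol.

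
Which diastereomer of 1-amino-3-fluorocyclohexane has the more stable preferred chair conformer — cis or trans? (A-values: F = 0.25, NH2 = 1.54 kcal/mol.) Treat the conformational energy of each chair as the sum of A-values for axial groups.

cis

At 1,3 positions (parity same): cis → (e,e or a,a); trans → (a,e or e,a).
Best chair for cis: E = 0.00 kcal/mol; best chair for trans: E = 0.25 kcal/mol.
The cis isomer is lower by 0.25 kcal/mol.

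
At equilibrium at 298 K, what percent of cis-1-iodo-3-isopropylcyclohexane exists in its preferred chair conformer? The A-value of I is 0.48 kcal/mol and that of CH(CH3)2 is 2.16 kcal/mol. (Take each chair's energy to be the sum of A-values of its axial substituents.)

98.9%

C1 and C3 have the same parity, so for the cis isomer the two substituents are e,e in one chair and a,a in the other.
Chair I (iodo axial, isopropyl axial): E = 2.64 kcal/mol; chair II (iodo equatorial, isopropyl equatorial): E = 0.00 kcal/mol.
ΔG = 2.64 kcal/mol between the two chairs.
K = exp(ΔG/RT) with R = 1.987×10⁻³ kcal mol⁻¹ K⁻¹ and T = 298 K gives K ≈ 86.4.
Fraction in the lower-energy chair = K/(K+1) = 98.9%.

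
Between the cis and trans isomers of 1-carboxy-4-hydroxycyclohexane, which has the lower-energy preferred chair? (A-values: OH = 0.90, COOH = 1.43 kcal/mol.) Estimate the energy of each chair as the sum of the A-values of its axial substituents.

trans

At 1,4 positions (parity opposite): cis → (a,e or e,a); trans → (e,e or a,a).
Best chair for cis: E = 0.90 kcal/mol; best chair for trans: E = 0.00 kcal/mol.
The trans isomer is lower by 0.90 kcal/mol.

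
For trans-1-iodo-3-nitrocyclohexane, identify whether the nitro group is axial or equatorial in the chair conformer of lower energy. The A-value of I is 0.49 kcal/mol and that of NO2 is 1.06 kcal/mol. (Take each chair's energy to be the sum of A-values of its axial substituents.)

equatorial

C1 and C3 have the same parity, so for the trans isomer the two substituents are one axial and one equatorial in each chair.
Chair I (iodo axial, nitro equatorial): E = 0.49 kcal/mol.
Chair II (iodo equatorial, nitro axial): E = 1.06 kcal/mol.
Chair I is the more stable (lower-energy) conformer, and in that chair the nitro group is equatorial.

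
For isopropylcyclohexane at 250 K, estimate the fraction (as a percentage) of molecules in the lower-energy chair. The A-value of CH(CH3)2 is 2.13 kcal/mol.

98.6%

One chair has the isopropyl group axial (E = 2.13 kcal/mol) and the other has it equatorial (E = 0).
ΔG = 2.13 kcal/mol between the two chairs.
K = exp(ΔG/RT) with R = 1.987×10⁻³ kcal mol⁻¹ K⁻¹ and T = 250 K gives K ≈ 72.8.
Fraction in the lower-energy chair = K/(K+1) = 98.6%.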